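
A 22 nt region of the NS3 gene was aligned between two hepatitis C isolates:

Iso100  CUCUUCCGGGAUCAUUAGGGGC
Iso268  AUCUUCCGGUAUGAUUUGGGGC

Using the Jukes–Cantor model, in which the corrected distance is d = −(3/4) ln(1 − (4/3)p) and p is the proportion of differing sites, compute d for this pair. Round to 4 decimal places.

0.2082

Differing sites — 1:C/A; 10:G/U; 13:C/G; 17:A/U.
p = 4/22 = 0.181818.
d = −0.75 · ln(1 − (4/3)·0.181818) = −0.75 · ln(0.757576) = −0.75 · (-0.277631) = 0.2082.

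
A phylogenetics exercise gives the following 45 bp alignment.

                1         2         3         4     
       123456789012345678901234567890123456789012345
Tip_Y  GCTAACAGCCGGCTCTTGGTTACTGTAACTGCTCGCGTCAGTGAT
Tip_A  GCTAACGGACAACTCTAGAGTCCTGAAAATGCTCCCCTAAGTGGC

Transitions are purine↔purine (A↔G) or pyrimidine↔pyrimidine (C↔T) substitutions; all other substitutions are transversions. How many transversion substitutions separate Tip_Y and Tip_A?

The sequences differ at positions 7 (A/G, transition), 9 (C/A, transversion), 11 (G/A, transition), 12 (G/A, transition), 17 (T/A, transversion), 19 (G/A, transition), 20 (T/G, transversion), 22 (A/C, transversion), 26 (T/A, transversion), 29 (C/A, transversion), 35 (G/C, transversion), 37 (G/C, transversion), 39 (C/A, transversion), 44 (A/G, transition), 45 (T/C, transition).
Of the 15 differences, 6 transitions and 9 transversions, so the answer is 9.

9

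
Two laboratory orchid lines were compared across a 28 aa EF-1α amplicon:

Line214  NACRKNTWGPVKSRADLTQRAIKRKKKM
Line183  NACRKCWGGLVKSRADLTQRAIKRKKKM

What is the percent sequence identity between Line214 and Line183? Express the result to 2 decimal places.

85.71%

Differing sites — 6:N/C; 7:T/W; 8:W/G; 10:P/L.
24 of the 28 sites match, so the percent identity is 24/28 × 100 = 85.71%.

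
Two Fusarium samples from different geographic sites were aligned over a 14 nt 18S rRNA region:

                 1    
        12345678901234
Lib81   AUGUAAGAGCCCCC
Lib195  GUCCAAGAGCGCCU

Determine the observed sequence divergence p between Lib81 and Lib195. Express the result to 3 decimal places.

0.357

Mismatches occur at site 1 (A/G), site 3 (G/C), site 4 (U/C), site 11 (C/G), site 14 (C/U).
There are 5 differences over 14 sites, so p = 5/14 = 0.357.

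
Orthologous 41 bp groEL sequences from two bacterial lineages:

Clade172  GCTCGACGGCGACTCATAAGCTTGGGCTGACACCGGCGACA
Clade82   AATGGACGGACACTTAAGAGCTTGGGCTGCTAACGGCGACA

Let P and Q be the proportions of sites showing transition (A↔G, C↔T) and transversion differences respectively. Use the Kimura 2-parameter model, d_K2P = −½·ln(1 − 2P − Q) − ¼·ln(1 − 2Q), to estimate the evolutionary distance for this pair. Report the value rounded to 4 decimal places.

0.3322

Mismatches occur at site 1 (G→A, transition), site 2 (C→A, transversion), site 4 (C→G, transversion), site 10 (C→A, transversion), site 11 (G→C, transversion), site 15 (C→T, transition), site 17 (T→A, transversion), site 18 (A→G, transition), site 30 (A→C, transversion), site 31 (C→T, transition), site 33 (C→A, transversion).
Of the 11 differences, 4 transitions and 7 transversions over 41 sites: P = 4/41 = 0.097561, Q = 7/41 = 0.170732.
d = −0.5·ln(0.634146) − 0.25·ln(0.658536) = −0.5·(-0.455476) − 0.25·(-0.417736) = 0.3322.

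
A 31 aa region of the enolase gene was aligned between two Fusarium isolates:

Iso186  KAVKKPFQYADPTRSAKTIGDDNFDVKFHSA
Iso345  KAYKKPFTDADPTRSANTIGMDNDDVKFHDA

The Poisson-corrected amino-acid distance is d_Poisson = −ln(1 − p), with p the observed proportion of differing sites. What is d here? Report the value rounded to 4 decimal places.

0.2559

The sequences differ at positions 3 (V/Y), 8 (Q/T), 9 (Y/D), 17 (K/N), 21 (D/M), 24 (F/D), 30 (S/D).
p = 7/31 = 0.225806.
d = −ln(1 − 0.225806) = −ln(0.774194) = 0.2559.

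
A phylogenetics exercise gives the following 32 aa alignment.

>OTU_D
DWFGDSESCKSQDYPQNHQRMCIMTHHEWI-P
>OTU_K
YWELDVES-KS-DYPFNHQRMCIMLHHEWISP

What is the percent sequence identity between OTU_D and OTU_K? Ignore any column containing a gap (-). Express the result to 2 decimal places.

Excluding the 3 gap columns leaves 29 comparable sites.
Differing sites — 1:D/Y; 3:F/E; 4:G/L; 6:S/V; 16:Q/F; 25:T/L.
23 of the 29 comparable sites match, so the percent identity is 23/29 × 100 = 79.31%.

79.31%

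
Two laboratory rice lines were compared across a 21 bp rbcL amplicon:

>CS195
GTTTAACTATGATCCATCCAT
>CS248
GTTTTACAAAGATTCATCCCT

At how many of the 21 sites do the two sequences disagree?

5

Mismatches occur at site 5 (A↔T), site 8 (T↔A), site 10 (T↔A), site 14 (C↔T), site 20 (A↔C).
That gives 5 mismatches out of 21 aligned sites, so the Hamming distance is 5.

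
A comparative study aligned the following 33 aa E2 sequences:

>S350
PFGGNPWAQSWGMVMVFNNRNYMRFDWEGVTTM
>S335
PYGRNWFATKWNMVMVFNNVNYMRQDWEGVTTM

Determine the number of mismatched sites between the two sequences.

9

The sequences differ at positions 2 (F/Y), 4 (G/R), 6 (P/W), 7 (W/F), 9 (Q/T), 10 (S/K), 12 (G/N), 20 (R/V), 25 (F/Q).
That gives 9 mismatches out of 33 aligned sites, so the Hamming distance is 9.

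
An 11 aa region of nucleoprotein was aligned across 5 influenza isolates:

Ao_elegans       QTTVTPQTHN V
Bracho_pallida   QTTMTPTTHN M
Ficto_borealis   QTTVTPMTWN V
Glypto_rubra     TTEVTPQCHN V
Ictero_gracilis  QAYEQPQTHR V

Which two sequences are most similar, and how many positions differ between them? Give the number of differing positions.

Pairwise Hamming distances:
  Ao_elegans vs Bracho_pallida: 3
  Ao_elegans vs Ficto_borealis: 2
  Ao_elegans vs Glypto_rubra: 3
  Ao_elegans vs Ictero_gracilis: 5
  Bracho_pallida vs Ficto_borealis: 4
  Bracho_pallida vs Glypto_rubra: 6
  Bracho_pallida vs Ictero_gracilis: 7
  Ficto_borealis vs Glypto_rubra: 5
  Ficto_borealis vs Ictero_gracilis: 7
  Glypto_rubra vs Ictero_gracilis: 7
The smallest is 2, between Ao_elegans and Ficto_borealis.

2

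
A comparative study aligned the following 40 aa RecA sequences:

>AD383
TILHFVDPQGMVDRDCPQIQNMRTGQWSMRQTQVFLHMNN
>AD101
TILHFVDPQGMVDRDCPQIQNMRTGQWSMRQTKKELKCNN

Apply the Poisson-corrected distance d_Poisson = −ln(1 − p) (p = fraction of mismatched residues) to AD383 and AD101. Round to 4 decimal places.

0.1335

Differing sites — 33:Q/K; 34:V/K; 35:F/E; 37:H/K; 38:M/C.
p = 5/40 = 0.125000.
d = −ln(1 − 0.125000) = −ln(0.875000) = 0.1335.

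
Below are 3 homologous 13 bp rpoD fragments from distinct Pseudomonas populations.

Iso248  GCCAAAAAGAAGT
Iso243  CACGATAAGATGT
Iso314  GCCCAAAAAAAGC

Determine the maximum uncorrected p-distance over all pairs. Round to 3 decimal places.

0.538

Pairwise Hamming distances:
  Iso248 vs Iso243: 5
  Iso248 vs Iso314: 3
  Iso243 vs Iso314: 7
The largest is 7 mismatches, between Iso243 and Iso314; p = 7/13 = 0.538.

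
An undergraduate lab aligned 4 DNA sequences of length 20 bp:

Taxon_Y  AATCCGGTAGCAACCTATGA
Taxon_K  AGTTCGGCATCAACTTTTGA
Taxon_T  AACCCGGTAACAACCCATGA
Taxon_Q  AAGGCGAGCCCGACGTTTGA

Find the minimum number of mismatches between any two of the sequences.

Pairwise Hamming distances:
  Taxon_Y vs Taxon_K: 6
  Taxon_Y vs Taxon_T: 3
  Taxon_Y vs Taxon_Q: 9
  Taxon_K vs Taxon_T: 8
  Taxon_K vs Taxon_Q: 9
  Taxon_T vs Taxon_Q: 10
The smallest is 3, between Taxon_Y and Taxon_T.

3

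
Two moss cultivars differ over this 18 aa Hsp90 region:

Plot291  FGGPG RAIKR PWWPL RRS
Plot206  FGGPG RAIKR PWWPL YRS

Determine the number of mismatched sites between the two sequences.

1

The sequences differ at position 16 (R/Y).
That gives 1 mismatch out of 18 aligned sites, so the Hamming distance is 1.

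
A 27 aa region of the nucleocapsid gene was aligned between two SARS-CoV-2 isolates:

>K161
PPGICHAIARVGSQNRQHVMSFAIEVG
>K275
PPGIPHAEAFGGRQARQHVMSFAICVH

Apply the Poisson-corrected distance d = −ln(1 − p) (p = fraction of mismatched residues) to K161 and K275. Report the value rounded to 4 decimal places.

Differing sites — 5:C/P; 8:I/E; 10:R/F; 11:V/G; 13:S/R; 15:N/A; 25:E/C; 27:G/H.
p = 8/27 = 0.296296.
d = −ln(1 − 0.296296) = −ln(0.703704) = 0.3514.

0.3514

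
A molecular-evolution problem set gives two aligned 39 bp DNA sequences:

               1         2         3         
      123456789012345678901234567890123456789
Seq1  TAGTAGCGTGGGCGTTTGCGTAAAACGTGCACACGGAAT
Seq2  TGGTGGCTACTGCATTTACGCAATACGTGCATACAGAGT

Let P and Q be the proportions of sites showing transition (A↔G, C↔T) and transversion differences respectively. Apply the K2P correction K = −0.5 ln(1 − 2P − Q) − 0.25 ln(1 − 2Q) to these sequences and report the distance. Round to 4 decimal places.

The sequences differ at positions 2 (A/G, transition), 5 (A/G, transition), 8 (G/T, transversion), 9 (T/A, transversion), 10 (G/C, transversion), 11 (G/T, transversion), 14 (G/A, transition), 18 (G/A, transition), 21 (T/C, transition), 24 (A/T, transversion), 32 (C/T, transition), 35 (G/A, transition), 38 (A/G, transition).
Of the 13 differences, 8 transitions and 5 transversions over 39 sites: P = 8/39 = 0.205128, Q = 5/39 = 0.128205.
d = −0.5·ln(0.461539) − 0.25·ln(0.743590) = −0.5·(-0.773189) − 0.25·(-0.296265) = 0.4607.

0.4607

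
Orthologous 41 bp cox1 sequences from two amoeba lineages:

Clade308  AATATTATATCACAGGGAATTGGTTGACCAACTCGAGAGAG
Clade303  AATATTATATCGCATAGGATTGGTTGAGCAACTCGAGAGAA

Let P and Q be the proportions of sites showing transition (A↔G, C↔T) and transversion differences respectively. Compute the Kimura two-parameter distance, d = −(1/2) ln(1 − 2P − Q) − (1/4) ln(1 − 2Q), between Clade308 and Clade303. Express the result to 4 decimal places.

0.1655

Differing sites — 12:A/G (Ti); 15:G/T (Tv); 16:G/A (Ti); 18:A/G (Ti); 28:C/G (Tv); 41:G/A (Ti).
Of the 6 differences, 4 transitions and 2 transversions over 41 sites: P = 4/41 = 0.097561, Q = 2/41 = 0.048780.
d = −0.5·ln(0.756098) − 0.25·ln(0.902440) = −0.5·(-0.279584) − 0.25·(-0.102653) = 0.1655.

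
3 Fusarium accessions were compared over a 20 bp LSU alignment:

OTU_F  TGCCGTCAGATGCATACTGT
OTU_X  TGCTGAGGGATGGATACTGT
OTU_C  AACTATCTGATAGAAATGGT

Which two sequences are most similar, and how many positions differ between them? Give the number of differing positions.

Pairwise Hamming distances:
  OTU_F vs OTU_X: 5
  OTU_F vs OTU_C: 10
  OTU_X vs OTU_C: 10
The smallest is 5, between OTU_F and OTU_X.

5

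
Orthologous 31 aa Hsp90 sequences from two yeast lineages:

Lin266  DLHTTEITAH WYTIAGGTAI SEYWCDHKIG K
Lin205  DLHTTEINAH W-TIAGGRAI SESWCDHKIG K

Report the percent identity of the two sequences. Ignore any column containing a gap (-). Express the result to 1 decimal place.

Excluding the 1 gap column leaves 30 comparable sites.
The sequences differ at positions 8 (T/N), 18 (T/R), 23 (Y/S).
27 of the 30 comparable sites match, so the percent identity is 27/30 × 100 = 90.0%.

90.0%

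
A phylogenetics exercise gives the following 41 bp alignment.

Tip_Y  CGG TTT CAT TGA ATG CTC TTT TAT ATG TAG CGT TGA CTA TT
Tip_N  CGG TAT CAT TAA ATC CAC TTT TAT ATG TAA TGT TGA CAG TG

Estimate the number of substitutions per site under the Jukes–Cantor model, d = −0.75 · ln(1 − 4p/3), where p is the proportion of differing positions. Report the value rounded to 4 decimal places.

0.2597

Mismatches occur at site 5 (T→A), site 11 (G→A), site 15 (G→C), site 17 (T→A), site 30 (G→A), site 31 (C→T), site 38 (T→A), site 39 (A→G), site 41 (T→G).
p = 9/41 = 0.219512.
d = −0.75 · ln(1 − (4/3)·0.219512) = −0.75 · ln(0.707317) = −0.75 · (-0.346276) = 0.2597.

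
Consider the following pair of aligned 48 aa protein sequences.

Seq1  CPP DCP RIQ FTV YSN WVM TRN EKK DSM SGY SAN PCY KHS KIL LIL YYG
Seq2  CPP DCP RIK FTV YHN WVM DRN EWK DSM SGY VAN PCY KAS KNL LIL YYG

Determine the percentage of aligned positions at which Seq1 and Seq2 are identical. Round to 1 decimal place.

Differing sites — 9:Q/K; 14:S/H; 19:T/D; 23:K/W; 31:S/V; 38:H/A; 41:I/N.
41 of the 48 sites match, so the percent identity is 41/48 × 100 = 85.4%.

85.4%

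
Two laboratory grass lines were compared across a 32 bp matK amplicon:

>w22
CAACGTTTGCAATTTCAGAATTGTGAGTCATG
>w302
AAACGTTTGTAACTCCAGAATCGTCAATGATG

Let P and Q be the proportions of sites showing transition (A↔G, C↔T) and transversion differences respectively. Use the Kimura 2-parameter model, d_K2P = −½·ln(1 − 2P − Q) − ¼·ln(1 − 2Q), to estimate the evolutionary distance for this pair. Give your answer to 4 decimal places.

0.3126

Differing sites — 1:C/A (Tv); 10:C/T (Ti); 13:T/C (Ti); 15:T/C (Ti); 22:T/C (Ti); 25:G/C (Tv); 27:G/A (Ti); 29:C/G (Tv).
Of the 8 differences, 5 transitions and 3 transversions over 32 sites: P = 5/32 = 0.156250, Q = 3/32 = 0.093750.
d = −0.5·ln(0.593750) − 0.25·ln(0.812500) = −0.5·(-0.521297) − 0.25·(-0.207639) = 0.3126.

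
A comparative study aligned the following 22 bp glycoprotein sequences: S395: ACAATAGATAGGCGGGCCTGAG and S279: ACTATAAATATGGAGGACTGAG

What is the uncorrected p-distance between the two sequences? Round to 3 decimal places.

0.273

Differing sites — 3:A/T; 7:G/A; 11:G/T; 13:C/G; 14:G/A; 17:C/A.
There are 6 differences over 22 sites, so p = 6/22 = 0.273.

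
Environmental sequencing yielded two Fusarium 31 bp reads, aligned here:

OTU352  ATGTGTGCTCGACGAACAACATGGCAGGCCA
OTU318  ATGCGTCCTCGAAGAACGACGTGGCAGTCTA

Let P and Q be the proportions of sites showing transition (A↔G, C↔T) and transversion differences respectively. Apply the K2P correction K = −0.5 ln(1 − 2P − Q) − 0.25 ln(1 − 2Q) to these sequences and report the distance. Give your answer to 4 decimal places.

Differing sites — 4:T/C (Ti); 7:G/C (Tv); 13:C/A (Tv); 18:A/G (Ti); 21:A/G (Ti); 28:G/T (Tv); 30:C/T (Ti).
Of the 7 differences, 4 transitions and 3 transversions over 31 sites: P = 4/31 = 0.129032, Q = 3/31 = 0.096774.
d = −0.5·ln(0.645162) − 0.25·ln(0.806452) = −0.5·(-0.438254) − 0.25·(-0.215111) = 0.2729.

0.2729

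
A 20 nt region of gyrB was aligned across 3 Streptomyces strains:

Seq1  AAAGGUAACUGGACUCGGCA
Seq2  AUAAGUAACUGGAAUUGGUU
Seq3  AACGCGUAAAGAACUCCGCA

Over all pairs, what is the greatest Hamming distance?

14

Pairwise Hamming distances:
  Seq1 vs Seq2: 6
  Seq1 vs Seq3: 8
  Seq2 vs Seq3: 14
The largest is 14, between Seq2 and Seq3.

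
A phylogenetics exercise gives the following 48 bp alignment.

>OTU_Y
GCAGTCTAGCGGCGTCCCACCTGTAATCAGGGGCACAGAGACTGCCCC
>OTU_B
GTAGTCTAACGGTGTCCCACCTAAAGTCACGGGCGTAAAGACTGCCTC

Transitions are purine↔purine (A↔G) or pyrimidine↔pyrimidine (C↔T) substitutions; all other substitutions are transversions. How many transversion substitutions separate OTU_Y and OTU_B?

The sequences differ at positions 2 (C/T, transition), 9 (G/A, transition), 13 (C/T, transition), 23 (G/A, transition), 24 (T/A, transversion), 26 (A/G, transition), 30 (G/C, transversion), 35 (A/G, transition), 36 (C/T, transition), 38 (G/A, transition), 47 (C/T, transition).
Of the 11 differences, 9 transitions and 2 transversions, so the answer is 2.

2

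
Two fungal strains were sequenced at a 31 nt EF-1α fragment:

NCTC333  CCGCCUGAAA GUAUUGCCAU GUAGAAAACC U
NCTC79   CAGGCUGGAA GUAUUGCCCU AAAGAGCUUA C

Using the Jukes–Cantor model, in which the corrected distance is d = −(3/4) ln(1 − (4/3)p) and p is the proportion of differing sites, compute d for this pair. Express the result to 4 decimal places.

0.5445

Mismatches occur at site 2 (C→A), site 4 (C→G), site 8 (A→G), site 19 (A→C), site 21 (G→A), site 22 (U→A), site 26 (A→G), site 27 (A→C), site 28 (A→U), site 29 (C→U), site 30 (C→A), site 31 (U→C).
p = 12/31 = 0.387097.
d = −0.75 · ln(1 − (4/3)·0.387097) = −0.75 · ln(0.483871) = −0.75 · (-0.725937) = 0.5445.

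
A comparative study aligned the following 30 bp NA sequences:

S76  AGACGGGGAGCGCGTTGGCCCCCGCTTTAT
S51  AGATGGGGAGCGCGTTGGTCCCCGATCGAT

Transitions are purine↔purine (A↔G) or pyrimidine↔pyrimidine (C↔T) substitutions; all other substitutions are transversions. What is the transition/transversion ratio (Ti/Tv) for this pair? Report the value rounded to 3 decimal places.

Differing sites — 4:C/T (Ti); 19:C/T (Ti); 25:C/A (Tv); 27:T/C (Ti); 28:T/G (Tv).
Of the 5 differences, 3 transitions and 2 transversions, so Ti/Tv = 3/2 = 1.500.

1.500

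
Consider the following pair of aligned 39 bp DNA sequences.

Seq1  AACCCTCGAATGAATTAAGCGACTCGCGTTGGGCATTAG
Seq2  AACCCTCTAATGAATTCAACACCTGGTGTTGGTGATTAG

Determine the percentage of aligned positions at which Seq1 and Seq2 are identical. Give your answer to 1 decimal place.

76.9%

Differing sites — 8:G/T; 17:A/C; 19:G/A; 21:G/A; 22:A/C; 25:C/G; 27:C/T; 33:G/T; 34:C/G.
30 of the 39 sites match, so the percent identity is 30/39 × 100 = 76.9%.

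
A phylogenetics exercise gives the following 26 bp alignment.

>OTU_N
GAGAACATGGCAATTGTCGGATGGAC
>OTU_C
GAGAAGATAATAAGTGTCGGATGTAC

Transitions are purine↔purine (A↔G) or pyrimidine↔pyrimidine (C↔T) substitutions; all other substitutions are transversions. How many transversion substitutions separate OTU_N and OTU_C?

3

Differing sites — 6:C/G (Tv); 9:G/A (Ti); 10:G/A (Ti); 11:C/T (Ti); 14:T/G (Tv); 24:G/T (Tv).
Of the 6 differences, 3 transitions and 3 transversions, so the answer is 3.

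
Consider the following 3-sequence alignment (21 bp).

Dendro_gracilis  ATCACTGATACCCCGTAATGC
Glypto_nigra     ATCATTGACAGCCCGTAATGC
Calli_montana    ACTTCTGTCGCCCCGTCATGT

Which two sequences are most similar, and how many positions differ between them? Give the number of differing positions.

3

Pairwise Hamming distances:
  Dendro_gracilis vs Glypto_nigra: 3
  Dendro_gracilis vs Calli_montana: 8
  Glypto_nigra vs Calli_montana: 9
The smallest is 3, between Dendro_gracilis and Glypto_nigra.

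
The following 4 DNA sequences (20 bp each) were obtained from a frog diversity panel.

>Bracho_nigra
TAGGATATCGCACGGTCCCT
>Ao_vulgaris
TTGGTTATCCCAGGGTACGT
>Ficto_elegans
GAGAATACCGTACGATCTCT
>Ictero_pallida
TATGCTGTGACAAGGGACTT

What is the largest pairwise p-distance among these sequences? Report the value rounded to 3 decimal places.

0.750

Pairwise Hamming distances:
  Bracho_nigra vs Ao_vulgaris: 6
  Bracho_nigra vs Ficto_elegans: 6
  Bracho_nigra vs Ictero_pallida: 9
  Ao_vulgaris vs Ficto_elegans: 12
  Ao_vulgaris vs Ictero_pallida: 9
  Ficto_elegans vs Ictero_pallida: 15
The largest is 15 mismatches, between Ficto_elegans and Ictero_pallida; p = 15/20 = 0.750.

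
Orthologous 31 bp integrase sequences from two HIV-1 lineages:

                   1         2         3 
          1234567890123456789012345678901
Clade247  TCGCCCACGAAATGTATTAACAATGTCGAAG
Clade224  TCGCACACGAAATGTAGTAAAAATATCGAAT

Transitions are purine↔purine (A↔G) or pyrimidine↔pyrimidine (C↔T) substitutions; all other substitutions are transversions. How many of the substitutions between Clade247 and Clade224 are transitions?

1

The sequences differ at positions 5 (C/A, transversion), 17 (T/G, transversion), 21 (C/A, transversion), 25 (G/A, transition), 31 (G/T, transversion).
Of the 5 differences, 1 transition and 4 transversions, so the answer is 1.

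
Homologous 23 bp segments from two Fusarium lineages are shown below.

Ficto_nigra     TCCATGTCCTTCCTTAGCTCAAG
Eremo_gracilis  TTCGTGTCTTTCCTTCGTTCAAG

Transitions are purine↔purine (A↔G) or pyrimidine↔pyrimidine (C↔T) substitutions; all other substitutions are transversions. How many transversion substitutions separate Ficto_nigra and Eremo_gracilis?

1

Mismatches occur at site 2 (C→T, transition), site 4 (A→G, transition), site 9 (C→T, transition), site 16 (A→C, transversion), site 18 (C→T, transition).
Of the 5 differences, 4 transitions and 1 transversion, so the answer is 1.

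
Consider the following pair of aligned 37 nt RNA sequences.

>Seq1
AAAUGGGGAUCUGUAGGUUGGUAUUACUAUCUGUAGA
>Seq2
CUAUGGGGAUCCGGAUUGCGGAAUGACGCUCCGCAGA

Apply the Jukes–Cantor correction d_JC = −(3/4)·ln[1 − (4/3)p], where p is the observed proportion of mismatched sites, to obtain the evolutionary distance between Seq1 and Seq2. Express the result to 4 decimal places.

0.5266

Mismatches occur at site 1 (A↔C), site 2 (A↔U), site 12 (U↔C), site 14 (U↔G), site 16 (G↔U), site 17 (G↔U), site 18 (U↔G), site 19 (U↔C), site 22 (U↔A), site 25 (U↔G), site 28 (U↔G), site 29 (A↔C), site 32 (U↔C), site 34 (U↔C).
p = 14/37 = 0.378378.
d = −0.75 · ln(1 − (4/3)·0.378378) = −0.75 · ln(0.495496) = −0.75 · (-0.702196) = 0.5266.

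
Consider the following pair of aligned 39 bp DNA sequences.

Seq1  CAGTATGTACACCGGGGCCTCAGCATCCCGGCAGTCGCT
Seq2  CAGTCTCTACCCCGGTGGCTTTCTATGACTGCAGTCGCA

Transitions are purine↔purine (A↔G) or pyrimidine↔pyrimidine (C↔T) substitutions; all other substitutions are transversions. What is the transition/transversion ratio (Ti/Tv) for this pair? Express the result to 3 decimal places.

The sequences differ at positions 5 (A/C, transversion), 7 (G/C, transversion), 11 (A/C, transversion), 16 (G/T, transversion), 18 (C/G, transversion), 21 (C/T, transition), 22 (A/T, transversion), 23 (G/C, transversion), 24 (C/T, transition), 27 (C/G, transversion), 28 (C/A, transversion), 30 (G/T, transversion), 39 (T/A, transversion).
Of the 13 differences, 2 transitions and 11 transversions, so Ti/Tv = 2/11 = 0.182.

0.182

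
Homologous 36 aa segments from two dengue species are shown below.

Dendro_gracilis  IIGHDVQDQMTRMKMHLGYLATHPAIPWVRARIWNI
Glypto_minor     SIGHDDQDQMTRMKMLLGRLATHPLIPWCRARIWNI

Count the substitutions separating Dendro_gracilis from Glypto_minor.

Differing sites — 1:I/S; 6:V/D; 16:H/L; 19:Y/R; 25:A/L; 29:V/C.
That gives 6 mismatches out of 36 aligned sites, so the Hamming distance is 6.

6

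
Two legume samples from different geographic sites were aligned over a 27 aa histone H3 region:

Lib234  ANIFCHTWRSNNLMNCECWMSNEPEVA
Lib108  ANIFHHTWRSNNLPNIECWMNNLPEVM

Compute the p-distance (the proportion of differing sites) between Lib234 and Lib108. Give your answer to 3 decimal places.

Mismatches occur at site 5 (C→H), site 14 (M→P), site 16 (C→I), site 21 (S→N), site 23 (E→L), site 27 (A→M).
There are 6 differences over 27 sites, so p = 6/27 = 0.222.

0.222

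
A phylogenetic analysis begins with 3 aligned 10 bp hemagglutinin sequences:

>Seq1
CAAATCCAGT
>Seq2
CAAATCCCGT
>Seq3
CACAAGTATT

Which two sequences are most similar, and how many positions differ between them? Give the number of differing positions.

1

Pairwise Hamming distances:
  Seq1 vs Seq2: 1
  Seq1 vs Seq3: 5
  Seq2 vs Seq3: 6
The smallest is 1, between Seq1 and Seq2.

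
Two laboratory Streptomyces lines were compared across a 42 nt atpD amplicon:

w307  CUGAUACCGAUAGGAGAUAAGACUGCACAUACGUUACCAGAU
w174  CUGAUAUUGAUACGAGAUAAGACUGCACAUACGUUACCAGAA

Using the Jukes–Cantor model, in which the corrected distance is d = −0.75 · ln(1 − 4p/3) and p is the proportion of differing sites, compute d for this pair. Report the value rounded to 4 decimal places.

0.1019

The sequences differ at positions 7 (C/U), 8 (C/U), 13 (G/C), 42 (U/A).
p = 4/42 = 0.095238.
d = −0.75 · ln(1 − (4/3)·0.095238) = −0.75 · ln(0.873016) = −0.75 · (-0.135801) = 0.1019.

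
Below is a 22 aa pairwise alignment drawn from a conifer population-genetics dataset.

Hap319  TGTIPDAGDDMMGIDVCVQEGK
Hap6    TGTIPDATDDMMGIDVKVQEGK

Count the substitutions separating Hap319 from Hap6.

2

Mismatches occur at site 8 (G/T), site 17 (C/K).
That gives 2 mismatches out of 22 aligned sites, so the Hamming distance is 2.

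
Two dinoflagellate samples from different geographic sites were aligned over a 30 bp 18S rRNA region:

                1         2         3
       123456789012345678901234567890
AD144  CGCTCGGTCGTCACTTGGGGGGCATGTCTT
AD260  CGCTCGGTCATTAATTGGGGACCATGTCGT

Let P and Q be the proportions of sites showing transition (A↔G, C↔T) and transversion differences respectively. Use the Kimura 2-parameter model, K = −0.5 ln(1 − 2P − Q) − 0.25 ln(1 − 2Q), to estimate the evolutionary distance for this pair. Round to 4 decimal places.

0.2341

Differing sites — 10:G/A (Ti); 12:C/T (Ti); 14:C/A (Tv); 21:G/A (Ti); 22:G/C (Tv); 29:T/G (Tv).
Of the 6 differences, 3 transitions and 3 transversions over 30 sites: P = 3/30 = 0.100000, Q = 3/30 = 0.100000.
d = −0.5·ln(0.700000) − 0.25·ln(0.800000) = −0.5·(-0.356675) − 0.25·(-0.223144) = 0.2341.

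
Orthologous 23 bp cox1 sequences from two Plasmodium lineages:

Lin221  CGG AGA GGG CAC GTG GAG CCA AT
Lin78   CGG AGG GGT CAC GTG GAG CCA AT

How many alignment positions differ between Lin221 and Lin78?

The sequences differ at positions 6 (A/G), 9 (G/T).
That gives 2 mismatches out of 23 aligned sites, so the Hamming distance is 2.

2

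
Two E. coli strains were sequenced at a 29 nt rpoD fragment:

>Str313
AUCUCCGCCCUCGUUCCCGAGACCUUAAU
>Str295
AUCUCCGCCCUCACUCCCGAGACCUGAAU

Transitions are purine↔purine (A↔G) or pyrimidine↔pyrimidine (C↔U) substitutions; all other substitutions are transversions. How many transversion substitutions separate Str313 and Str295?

1

Differing sites — 13:G/A (Ti); 14:U/C (Ti); 26:U/G (Tv).
Of the 3 differences, 2 transitions and 1 transversion, so the answer is 1.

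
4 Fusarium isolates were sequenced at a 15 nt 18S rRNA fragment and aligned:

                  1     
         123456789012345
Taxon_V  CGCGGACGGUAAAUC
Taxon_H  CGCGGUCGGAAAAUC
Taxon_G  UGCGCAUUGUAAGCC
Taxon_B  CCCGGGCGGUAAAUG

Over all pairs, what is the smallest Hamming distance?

Pairwise Hamming distances:
  Taxon_V vs Taxon_H: 2
  Taxon_V vs Taxon_G: 6
  Taxon_V vs Taxon_B: 3
  Taxon_H vs Taxon_G: 8
  Taxon_H vs Taxon_B: 4
  Taxon_G vs Taxon_B: 9
The smallest is 2, between Taxon_V and Taxon_H.

2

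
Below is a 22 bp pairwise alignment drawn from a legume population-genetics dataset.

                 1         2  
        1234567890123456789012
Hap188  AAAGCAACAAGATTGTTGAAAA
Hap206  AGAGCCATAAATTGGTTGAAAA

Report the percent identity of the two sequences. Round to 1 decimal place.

72.7%

The sequences differ at positions 2 (A/G), 6 (A/C), 8 (C/T), 11 (G/A), 12 (A/T), 14 (T/G).
16 of the 22 sites match, so the percent identity is 16/22 × 100 = 72.7%.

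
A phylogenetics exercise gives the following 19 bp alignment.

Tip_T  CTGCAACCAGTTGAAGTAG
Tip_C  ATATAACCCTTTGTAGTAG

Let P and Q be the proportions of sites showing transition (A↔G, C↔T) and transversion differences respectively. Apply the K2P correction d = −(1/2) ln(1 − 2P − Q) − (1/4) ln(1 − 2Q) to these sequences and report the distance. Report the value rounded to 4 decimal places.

0.4099

The sequences differ at positions 1 (C/A, transversion), 3 (G/A, transition), 4 (C/T, transition), 9 (A/C, transversion), 10 (G/T, transversion), 14 (A/T, transversion).
Of the 6 differences, 2 transitions and 4 transversions over 19 sites: P = 2/19 = 0.105263, Q = 4/19 = 0.210526.
d = −0.5·ln(0.578948) − 0.25·ln(0.578948) = −0.5·(-0.546543) − 0.25·(-0.546543) = 0.4099.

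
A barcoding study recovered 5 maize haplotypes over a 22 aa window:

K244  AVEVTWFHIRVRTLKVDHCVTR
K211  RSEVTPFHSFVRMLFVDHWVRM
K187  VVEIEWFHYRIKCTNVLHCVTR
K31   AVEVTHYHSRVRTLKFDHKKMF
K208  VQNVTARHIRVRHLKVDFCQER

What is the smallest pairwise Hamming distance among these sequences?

8

Pairwise Hamming distances:
  K244 vs K211: 10
  K244 vs K187: 10
  K244 vs K31: 8
  K244 vs K208: 9
  K211 vs K187: 16
  K211 vs K31: 12
  K211 vs K208: 14
  K187 vs K31: 17
  K187 vs K208: 16
  K31 vs K208: 13
The smallest is 8, between K244 and K31.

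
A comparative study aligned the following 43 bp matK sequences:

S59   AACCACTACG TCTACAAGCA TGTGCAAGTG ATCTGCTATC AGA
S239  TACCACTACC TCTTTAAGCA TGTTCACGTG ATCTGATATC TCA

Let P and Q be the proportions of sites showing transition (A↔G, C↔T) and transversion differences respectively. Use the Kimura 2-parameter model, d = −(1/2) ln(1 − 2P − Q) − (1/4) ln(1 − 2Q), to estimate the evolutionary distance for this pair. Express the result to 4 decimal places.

0.2487

The sequences differ at positions 1 (A/T, transversion), 10 (G/C, transversion), 14 (A/T, transversion), 15 (C/T, transition), 24 (G/T, transversion), 27 (A/C, transversion), 36 (C/A, transversion), 41 (A/T, transversion), 42 (G/C, transversion).
Of the 9 differences, 1 transition and 8 transversions over 43 sites: P = 1/43 = 0.023256, Q = 8/43 = 0.186047.
d = −0.5·ln(0.767441) − 0.25·ln(0.627906) = −0.5·(-0.264694) − 0.25·(-0.465365) = 0.2487.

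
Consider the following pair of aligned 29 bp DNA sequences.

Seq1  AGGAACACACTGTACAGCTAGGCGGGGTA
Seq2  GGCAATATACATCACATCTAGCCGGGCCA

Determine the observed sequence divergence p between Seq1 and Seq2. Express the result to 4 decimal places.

0.3793

Differing sites — 1:A/G; 3:G/C; 6:C/T; 8:C/T; 11:T/A; 12:G/T; 13:T/C; 17:G/T; 22:G/C; 27:G/C; 28:T/C.
There are 11 differences over 29 sites, so p = 11/29 = 0.3793.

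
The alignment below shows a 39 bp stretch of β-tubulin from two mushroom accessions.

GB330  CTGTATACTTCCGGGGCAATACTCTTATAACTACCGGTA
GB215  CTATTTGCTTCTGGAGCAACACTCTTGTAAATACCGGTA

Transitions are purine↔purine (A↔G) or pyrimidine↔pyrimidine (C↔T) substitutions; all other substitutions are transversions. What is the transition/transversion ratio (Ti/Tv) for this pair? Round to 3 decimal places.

Differing sites — 3:G/A (Ti); 5:A/T (Tv); 7:A/G (Ti); 12:C/T (Ti); 15:G/A (Ti); 20:T/C (Ti); 27:A/G (Ti); 31:C/A (Tv).
Of the 8 differences, 6 transitions and 2 transversions, so Ti/Tv = 6/2 = 3.000.

3.000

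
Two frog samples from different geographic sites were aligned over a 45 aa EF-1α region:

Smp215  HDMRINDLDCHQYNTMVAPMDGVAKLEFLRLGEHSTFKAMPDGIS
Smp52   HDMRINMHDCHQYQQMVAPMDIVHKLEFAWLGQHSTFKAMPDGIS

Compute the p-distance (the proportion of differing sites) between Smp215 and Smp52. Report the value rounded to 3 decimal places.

0.200

The sequences differ at positions 7 (D/M), 8 (L/H), 14 (N/Q), 15 (T/Q), 22 (G/I), 24 (A/H), 29 (L/A), 30 (R/W), 33 (E/Q).
There are 9 differences over 45 sites, so p = 9/45 = 0.200.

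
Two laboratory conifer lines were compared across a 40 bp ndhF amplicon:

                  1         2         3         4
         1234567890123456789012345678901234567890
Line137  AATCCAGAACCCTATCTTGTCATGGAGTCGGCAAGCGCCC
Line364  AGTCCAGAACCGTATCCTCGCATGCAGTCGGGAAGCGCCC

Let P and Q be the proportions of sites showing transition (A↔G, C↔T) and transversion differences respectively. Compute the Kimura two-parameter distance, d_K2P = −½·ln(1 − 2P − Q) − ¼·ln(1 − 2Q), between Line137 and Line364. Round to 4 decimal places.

Mismatches occur at site 2 (A/G, transition), site 12 (C/G, transversion), site 17 (T/C, transition), site 19 (G/C, transversion), site 20 (T/G, transversion), site 25 (G/C, transversion), site 32 (C/G, transversion).
Of the 7 differences, 2 transitions and 5 transversions over 40 sites: P = 2/40 = 0.050000, Q = 5/40 = 0.125000.
d = −0.5·ln(0.775000) − 0.25·ln(0.750000) = −0.5·(-0.254892) − 0.25·(-0.287682) = 0.1994.

0.1994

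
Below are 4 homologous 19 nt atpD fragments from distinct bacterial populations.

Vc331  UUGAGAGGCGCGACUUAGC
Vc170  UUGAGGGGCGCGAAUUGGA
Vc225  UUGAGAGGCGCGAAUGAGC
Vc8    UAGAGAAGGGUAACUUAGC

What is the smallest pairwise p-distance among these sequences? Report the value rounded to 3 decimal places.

0.105

Pairwise Hamming distances:
  Vc331 vs Vc170: 4
  Vc331 vs Vc225: 2
  Vc331 vs Vc8: 5
  Vc170 vs Vc225: 4
  Vc170 vs Vc8: 9
  Vc225 vs Vc8: 7
The smallest is 2 mismatches, between Vc331 and Vc225; p = 2/19 = 0.105.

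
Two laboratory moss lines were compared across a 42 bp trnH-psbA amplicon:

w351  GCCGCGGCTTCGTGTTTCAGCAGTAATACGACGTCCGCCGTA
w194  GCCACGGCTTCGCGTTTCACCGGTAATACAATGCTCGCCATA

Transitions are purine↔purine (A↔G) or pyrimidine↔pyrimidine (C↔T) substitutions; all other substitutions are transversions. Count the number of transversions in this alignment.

Mismatches occur at site 4 (G/A, transition), site 13 (T/C, transition), site 20 (G/C, transversion), site 22 (A/G, transition), site 30 (G/A, transition), site 32 (C/T, transition), site 34 (T/C, transition), site 35 (C/T, transition), site 40 (G/A, transition).
Of the 9 differences, 8 transitions and 1 transversion, so the answer is 1.

1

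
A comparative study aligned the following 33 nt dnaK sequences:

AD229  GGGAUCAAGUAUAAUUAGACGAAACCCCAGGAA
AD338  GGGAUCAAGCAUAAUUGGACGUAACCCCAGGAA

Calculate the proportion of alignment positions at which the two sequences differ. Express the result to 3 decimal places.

0.091

The sequences differ at positions 10 (U/C), 17 (A/G), 22 (A/U).
There are 3 differences over 33 sites, so p = 3/33 = 0.091.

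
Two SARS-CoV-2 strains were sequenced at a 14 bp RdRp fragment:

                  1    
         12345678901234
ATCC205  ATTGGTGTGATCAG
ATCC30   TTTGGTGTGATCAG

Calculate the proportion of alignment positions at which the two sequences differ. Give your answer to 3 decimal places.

0.071

A single mismatch occurs at site 1 (A/T).
There are 1 differences over 14 sites, so p = 1/14 = 0.071.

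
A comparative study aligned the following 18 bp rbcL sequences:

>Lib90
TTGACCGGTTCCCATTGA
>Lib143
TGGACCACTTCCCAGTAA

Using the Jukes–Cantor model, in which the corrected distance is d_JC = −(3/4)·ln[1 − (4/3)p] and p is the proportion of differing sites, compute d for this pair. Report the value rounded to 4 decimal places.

0.3470

Differing sites — 2:T/G; 7:G/A; 8:G/C; 15:T/G; 17:G/A.
p = 5/18 = 0.277778.
d = −0.75 · ln(1 − (4/3)·0.277778) = −0.75 · ln(0.629629) = −0.75 · (-0.462625) = 0.3470.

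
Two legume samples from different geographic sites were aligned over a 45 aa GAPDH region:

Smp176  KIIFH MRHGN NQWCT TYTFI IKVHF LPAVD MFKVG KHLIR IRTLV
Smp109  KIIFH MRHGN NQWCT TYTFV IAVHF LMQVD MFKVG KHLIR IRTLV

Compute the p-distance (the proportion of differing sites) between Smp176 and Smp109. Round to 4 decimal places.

0.0889

Differing sites — 20:I/V; 22:K/A; 27:P/M; 28:A/Q.
There are 4 differences over 45 sites, so p = 4/45 = 0.0889.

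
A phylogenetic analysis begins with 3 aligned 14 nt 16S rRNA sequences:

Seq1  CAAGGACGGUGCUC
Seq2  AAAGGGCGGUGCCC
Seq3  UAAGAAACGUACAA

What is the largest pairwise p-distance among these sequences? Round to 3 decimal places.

Pairwise Hamming distances:
  Seq1 vs Seq2: 3
  Seq1 vs Seq3: 7
  Seq2 vs Seq3: 8
The largest is 8 mismatches, between Seq2 and Seq3; p = 8/14 = 0.571.

0.571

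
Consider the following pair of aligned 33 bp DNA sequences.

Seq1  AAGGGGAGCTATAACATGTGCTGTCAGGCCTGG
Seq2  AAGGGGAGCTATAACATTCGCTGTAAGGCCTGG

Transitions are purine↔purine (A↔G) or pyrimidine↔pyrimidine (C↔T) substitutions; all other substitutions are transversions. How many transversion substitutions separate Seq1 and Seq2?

2

The sequences differ at positions 18 (G/T, transversion), 19 (T/C, transition), 25 (C/A, transversion).
Of the 3 differences, 1 transition and 2 transversions, so the answer is 2.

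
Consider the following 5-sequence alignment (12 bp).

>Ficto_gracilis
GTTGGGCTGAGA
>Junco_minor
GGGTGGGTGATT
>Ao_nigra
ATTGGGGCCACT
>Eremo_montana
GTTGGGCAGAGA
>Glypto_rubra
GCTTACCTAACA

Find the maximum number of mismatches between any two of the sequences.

9

Pairwise Hamming distances:
  Ficto_gracilis vs Junco_minor: 6
  Ficto_gracilis vs Ao_nigra: 6
  Ficto_gracilis vs Eremo_montana: 1
  Ficto_gracilis vs Glypto_rubra: 6
  Junco_minor vs Ao_nigra: 7
  Junco_minor vs Eremo_montana: 7
  Junco_minor vs Glypto_rubra: 8
  Ao_nigra vs Eremo_montana: 6
  Ao_nigra vs Glypto_rubra: 9
  Eremo_montana vs Glypto_rubra: 7
The largest is 9, between Ao_nigra and Glypto_rubra.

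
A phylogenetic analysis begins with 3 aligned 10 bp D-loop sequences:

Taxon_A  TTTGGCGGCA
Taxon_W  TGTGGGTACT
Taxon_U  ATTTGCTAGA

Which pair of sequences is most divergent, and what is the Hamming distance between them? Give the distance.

6

Pairwise Hamming distances:
  Taxon_A vs Taxon_W: 5
  Taxon_A vs Taxon_U: 5
  Taxon_W vs Taxon_U: 6
The largest is 6, between Taxon_W and Taxon_U.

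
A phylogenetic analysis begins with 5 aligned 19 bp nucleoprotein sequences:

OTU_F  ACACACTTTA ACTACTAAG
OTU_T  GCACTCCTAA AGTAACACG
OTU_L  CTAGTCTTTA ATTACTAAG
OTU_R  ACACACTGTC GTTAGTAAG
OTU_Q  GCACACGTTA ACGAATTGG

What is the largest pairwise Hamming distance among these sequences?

11

Pairwise Hamming distances:
  OTU_F vs OTU_T: 8
  OTU_F vs OTU_L: 5
  OTU_F vs OTU_R: 5
  OTU_F vs OTU_Q: 6
  OTU_T vs OTU_L: 9
  OTU_T vs OTU_R: 11
  OTU_T vs OTU_Q: 8
  OTU_L vs OTU_R: 8
  OTU_L vs OTU_Q: 10
  OTU_R vs OTU_Q: 10
The largest is 11, between OTU_T and OTU_R.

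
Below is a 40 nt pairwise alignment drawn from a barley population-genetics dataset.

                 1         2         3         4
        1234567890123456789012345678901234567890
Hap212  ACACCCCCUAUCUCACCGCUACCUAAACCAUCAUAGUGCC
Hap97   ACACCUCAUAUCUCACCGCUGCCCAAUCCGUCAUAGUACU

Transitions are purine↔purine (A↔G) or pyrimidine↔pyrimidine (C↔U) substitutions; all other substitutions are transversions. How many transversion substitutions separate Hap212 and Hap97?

2

Mismatches occur at site 6 (C/U, transition), site 8 (C/A, transversion), site 21 (A/G, transition), site 24 (U/C, transition), site 27 (A/U, transversion), site 30 (A/G, transition), site 38 (G/A, transition), site 40 (C/U, transition).
Of the 8 differences, 6 transitions and 2 transversions, so the answer is 2.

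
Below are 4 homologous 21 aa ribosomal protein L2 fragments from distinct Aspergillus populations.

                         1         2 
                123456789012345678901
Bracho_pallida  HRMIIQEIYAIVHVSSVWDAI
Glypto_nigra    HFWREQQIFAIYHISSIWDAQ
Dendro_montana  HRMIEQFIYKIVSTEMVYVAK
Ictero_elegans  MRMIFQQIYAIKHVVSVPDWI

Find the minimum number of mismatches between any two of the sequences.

Pairwise Hamming distances:
  Bracho_pallida vs Glypto_nigra: 10
  Bracho_pallida vs Dendro_montana: 10
  Bracho_pallida vs Ictero_elegans: 7
  Glypto_nigra vs Dendro_montana: 15
  Glypto_nigra vs Ictero_elegans: 13
  Dendro_montana vs Ictero_elegans: 13
The smallest is 7, between Bracho_pallida and Ictero_elegans.

7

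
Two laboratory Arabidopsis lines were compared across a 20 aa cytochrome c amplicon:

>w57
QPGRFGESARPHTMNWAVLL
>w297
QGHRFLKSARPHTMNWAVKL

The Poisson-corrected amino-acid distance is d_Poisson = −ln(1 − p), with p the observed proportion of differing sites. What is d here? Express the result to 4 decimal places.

Differing sites — 2:P/G; 3:G/H; 6:G/L; 7:E/K; 19:L/K.
p = 5/20 = 0.250000.
d = −ln(1 − 0.250000) = −ln(0.750000) = 0.2877.

0.2877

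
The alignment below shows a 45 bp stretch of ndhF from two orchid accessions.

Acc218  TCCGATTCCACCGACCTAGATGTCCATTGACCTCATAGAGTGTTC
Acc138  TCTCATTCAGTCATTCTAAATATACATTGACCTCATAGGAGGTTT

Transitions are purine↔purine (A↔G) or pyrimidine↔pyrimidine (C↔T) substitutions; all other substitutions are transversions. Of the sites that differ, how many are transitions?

Differing sites — 3:C/T (Ti); 4:G/C (Tv); 9:C/A (Tv); 10:A/G (Ti); 11:C/T (Ti); 13:G/A (Ti); 14:A/T (Tv); 15:C/T (Ti); 19:G/A (Ti); 22:G/A (Ti); 24:C/A (Tv); 39:A/G (Ti); 40:G/A (Ti); 41:T/G (Tv); 45:C/T (Ti).
Of the 15 differences, 10 transitions and 5 transversions, so the answer is 10.

10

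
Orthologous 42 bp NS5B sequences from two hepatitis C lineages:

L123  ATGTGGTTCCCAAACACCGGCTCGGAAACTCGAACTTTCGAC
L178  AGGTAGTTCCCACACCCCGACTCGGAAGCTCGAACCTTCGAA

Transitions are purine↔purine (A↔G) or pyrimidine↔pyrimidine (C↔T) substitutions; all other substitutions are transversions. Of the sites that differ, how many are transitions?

Differing sites — 2:T/G (Tv); 5:G/A (Ti); 13:A/C (Tv); 16:A/C (Tv); 20:G/A (Ti); 28:A/G (Ti); 36:T/C (Ti); 42:C/A (Tv).
Of the 8 differences, 4 transitions and 4 transversions, so the answer is 4.

4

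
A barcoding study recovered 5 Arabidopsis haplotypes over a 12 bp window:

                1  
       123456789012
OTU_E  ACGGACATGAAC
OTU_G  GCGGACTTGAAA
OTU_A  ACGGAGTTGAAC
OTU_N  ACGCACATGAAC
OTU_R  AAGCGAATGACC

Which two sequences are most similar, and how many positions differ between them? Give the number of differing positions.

1

Pairwise Hamming distances:
  OTU_E vs OTU_G: 3
  OTU_E vs OTU_A: 2
  OTU_E vs OTU_N: 1
  OTU_E vs OTU_R: 5
  OTU_G vs OTU_A: 3
  OTU_G vs OTU_N: 4
  OTU_G vs OTU_R: 8
  OTU_A vs OTU_N: 3
  OTU_A vs OTU_R: 6
  OTU_N vs OTU_R: 4
The smallest is 1, between OTU_E and OTU_N.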